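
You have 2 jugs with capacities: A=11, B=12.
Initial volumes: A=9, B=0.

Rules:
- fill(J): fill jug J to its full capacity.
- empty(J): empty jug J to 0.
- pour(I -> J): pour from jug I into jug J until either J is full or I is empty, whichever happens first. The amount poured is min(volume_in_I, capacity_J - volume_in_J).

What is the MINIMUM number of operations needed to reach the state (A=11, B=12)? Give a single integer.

BFS from (A=9, B=0). One shortest path:
  1. fill(A) -> (A=11 B=0)
  2. fill(B) -> (A=11 B=12)
Reached target in 2 moves.

Answer: 2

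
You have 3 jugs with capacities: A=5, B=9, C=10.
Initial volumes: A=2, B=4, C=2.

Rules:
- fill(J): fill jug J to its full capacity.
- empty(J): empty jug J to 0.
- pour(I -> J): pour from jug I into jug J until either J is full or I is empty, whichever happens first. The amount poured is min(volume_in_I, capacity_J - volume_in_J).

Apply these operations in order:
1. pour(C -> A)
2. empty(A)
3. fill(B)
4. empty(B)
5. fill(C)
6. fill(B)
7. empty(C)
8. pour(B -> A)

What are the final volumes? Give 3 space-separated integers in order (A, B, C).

Answer: 5 4 0

Derivation:
Step 1: pour(C -> A) -> (A=4 B=4 C=0)
Step 2: empty(A) -> (A=0 B=4 C=0)
Step 3: fill(B) -> (A=0 B=9 C=0)
Step 4: empty(B) -> (A=0 B=0 C=0)
Step 5: fill(C) -> (A=0 B=0 C=10)
Step 6: fill(B) -> (A=0 B=9 C=10)
Step 7: empty(C) -> (A=0 B=9 C=0)
Step 8: pour(B -> A) -> (A=5 B=4 C=0)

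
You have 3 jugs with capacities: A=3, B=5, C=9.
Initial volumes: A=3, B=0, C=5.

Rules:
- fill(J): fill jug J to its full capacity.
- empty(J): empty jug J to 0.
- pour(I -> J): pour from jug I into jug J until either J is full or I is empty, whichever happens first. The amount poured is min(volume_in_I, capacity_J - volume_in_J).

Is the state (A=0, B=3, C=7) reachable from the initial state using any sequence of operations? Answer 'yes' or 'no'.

BFS from (A=3, B=0, C=5):
  1. empty(A) -> (A=0 B=0 C=5)
  2. fill(B) -> (A=0 B=5 C=5)
  3. pour(B -> A) -> (A=3 B=2 C=5)
  4. pour(B -> C) -> (A=3 B=0 C=7)
  5. pour(A -> B) -> (A=0 B=3 C=7)
Target reached → yes.

Answer: yes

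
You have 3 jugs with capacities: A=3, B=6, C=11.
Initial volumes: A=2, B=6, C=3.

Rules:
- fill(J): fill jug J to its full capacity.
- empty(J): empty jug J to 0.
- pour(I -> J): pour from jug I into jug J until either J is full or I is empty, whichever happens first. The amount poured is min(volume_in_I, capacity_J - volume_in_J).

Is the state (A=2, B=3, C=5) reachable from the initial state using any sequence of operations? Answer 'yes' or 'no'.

Answer: no

Derivation:
BFS explored all 236 reachable states.
Reachable set includes: (0,0,0), (0,0,1), (0,0,2), (0,0,3), (0,0,4), (0,0,5), (0,0,6), (0,0,7), (0,0,8), (0,0,9), (0,0,10), (0,0,11) ...
Target (A=2, B=3, C=5) not in reachable set → no.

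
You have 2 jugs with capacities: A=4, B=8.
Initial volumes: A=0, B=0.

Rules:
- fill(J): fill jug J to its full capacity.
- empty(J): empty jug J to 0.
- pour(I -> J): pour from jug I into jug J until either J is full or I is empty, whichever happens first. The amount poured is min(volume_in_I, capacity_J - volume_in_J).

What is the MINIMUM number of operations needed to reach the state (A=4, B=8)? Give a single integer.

BFS from (A=0, B=0). One shortest path:
  1. fill(A) -> (A=4 B=0)
  2. fill(B) -> (A=4 B=8)
Reached target in 2 moves.

Answer: 2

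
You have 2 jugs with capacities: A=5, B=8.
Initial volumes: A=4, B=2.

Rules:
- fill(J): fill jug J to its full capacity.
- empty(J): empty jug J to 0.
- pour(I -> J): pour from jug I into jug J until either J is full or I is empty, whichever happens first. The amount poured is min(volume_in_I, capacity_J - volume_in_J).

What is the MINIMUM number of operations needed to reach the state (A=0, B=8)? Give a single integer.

Answer: 2

Derivation:
BFS from (A=4, B=2). One shortest path:
  1. empty(A) -> (A=0 B=2)
  2. fill(B) -> (A=0 B=8)
Reached target in 2 moves.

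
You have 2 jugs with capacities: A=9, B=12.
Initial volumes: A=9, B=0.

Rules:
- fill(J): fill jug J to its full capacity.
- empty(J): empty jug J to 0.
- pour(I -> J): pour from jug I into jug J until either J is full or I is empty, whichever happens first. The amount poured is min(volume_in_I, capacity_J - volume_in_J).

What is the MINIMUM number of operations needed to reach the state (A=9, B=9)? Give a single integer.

Answer: 2

Derivation:
BFS from (A=9, B=0). One shortest path:
  1. pour(A -> B) -> (A=0 B=9)
  2. fill(A) -> (A=9 B=9)
Reached target in 2 moves.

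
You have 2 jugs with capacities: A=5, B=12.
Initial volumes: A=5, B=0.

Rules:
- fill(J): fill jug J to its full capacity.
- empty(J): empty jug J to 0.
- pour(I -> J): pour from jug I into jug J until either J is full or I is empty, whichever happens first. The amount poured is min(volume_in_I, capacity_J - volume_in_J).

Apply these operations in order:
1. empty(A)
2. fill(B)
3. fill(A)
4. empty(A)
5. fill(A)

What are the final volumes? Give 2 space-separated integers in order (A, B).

Answer: 5 12

Derivation:
Step 1: empty(A) -> (A=0 B=0)
Step 2: fill(B) -> (A=0 B=12)
Step 3: fill(A) -> (A=5 B=12)
Step 4: empty(A) -> (A=0 B=12)
Step 5: fill(A) -> (A=5 B=12)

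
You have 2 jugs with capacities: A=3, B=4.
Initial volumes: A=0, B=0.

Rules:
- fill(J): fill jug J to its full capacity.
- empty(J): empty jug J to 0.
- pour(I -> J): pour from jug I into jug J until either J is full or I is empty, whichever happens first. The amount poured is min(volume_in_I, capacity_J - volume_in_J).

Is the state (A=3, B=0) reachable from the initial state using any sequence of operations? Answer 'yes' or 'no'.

BFS from (A=0, B=0):
  1. fill(A) -> (A=3 B=0)
Target reached → yes.

Answer: yes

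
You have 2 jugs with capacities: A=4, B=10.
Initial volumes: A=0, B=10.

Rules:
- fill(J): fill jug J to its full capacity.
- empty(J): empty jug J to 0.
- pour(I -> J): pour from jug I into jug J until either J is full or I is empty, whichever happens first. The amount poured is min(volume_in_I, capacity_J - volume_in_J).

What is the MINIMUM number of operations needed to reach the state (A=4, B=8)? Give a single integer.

BFS from (A=0, B=10). One shortest path:
  1. fill(A) -> (A=4 B=10)
  2. empty(B) -> (A=4 B=0)
  3. pour(A -> B) -> (A=0 B=4)
  4. fill(A) -> (A=4 B=4)
  5. pour(A -> B) -> (A=0 B=8)
  6. fill(A) -> (A=4 B=8)
Reached target in 6 moves.

Answer: 6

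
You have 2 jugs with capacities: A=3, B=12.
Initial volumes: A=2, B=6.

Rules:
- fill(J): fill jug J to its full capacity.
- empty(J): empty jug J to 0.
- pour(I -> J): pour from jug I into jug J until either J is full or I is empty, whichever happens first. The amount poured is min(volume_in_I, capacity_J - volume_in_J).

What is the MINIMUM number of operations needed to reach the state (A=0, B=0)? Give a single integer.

BFS from (A=2, B=6). One shortest path:
  1. empty(A) -> (A=0 B=6)
  2. empty(B) -> (A=0 B=0)
Reached target in 2 moves.

Answer: 2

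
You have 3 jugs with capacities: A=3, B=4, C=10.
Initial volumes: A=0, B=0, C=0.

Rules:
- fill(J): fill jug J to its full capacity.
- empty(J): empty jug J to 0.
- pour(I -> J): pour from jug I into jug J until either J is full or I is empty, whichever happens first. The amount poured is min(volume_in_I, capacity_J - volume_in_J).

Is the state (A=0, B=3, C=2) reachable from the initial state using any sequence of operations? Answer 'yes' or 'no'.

Answer: yes

Derivation:
BFS from (A=0, B=0, C=0):
  1. fill(A) -> (A=3 B=0 C=0)
  2. fill(C) -> (A=3 B=0 C=10)
  3. pour(C -> B) -> (A=3 B=4 C=6)
  4. empty(B) -> (A=3 B=0 C=6)
  5. pour(C -> B) -> (A=3 B=4 C=2)
  6. empty(B) -> (A=3 B=0 C=2)
  7. pour(A -> B) -> (A=0 B=3 C=2)
Target reached → yes.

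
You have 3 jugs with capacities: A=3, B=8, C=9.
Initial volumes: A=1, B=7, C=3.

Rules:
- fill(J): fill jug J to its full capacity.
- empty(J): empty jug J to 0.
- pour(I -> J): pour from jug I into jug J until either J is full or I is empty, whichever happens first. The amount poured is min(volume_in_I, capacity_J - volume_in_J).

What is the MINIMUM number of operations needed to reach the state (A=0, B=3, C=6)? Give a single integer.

BFS from (A=1, B=7, C=3). One shortest path:
  1. fill(A) -> (A=3 B=7 C=3)
  2. empty(B) -> (A=3 B=0 C=3)
  3. pour(A -> B) -> (A=0 B=3 C=3)
  4. fill(A) -> (A=3 B=3 C=3)
  5. pour(A -> C) -> (A=0 B=3 C=6)
Reached target in 5 moves.

Answer: 5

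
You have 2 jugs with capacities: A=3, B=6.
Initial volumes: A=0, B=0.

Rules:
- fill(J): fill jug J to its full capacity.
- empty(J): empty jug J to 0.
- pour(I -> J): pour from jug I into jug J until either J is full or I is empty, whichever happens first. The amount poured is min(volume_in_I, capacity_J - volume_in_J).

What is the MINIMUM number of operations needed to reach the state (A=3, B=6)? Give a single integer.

Answer: 2

Derivation:
BFS from (A=0, B=0). One shortest path:
  1. fill(A) -> (A=3 B=0)
  2. fill(B) -> (A=3 B=6)
Reached target in 2 moves.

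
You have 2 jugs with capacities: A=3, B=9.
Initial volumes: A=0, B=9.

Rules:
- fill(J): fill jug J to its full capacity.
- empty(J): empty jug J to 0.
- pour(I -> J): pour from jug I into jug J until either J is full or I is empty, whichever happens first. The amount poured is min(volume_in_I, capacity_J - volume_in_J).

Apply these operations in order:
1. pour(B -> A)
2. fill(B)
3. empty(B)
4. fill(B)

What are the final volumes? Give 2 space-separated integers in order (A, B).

Answer: 3 9

Derivation:
Step 1: pour(B -> A) -> (A=3 B=6)
Step 2: fill(B) -> (A=3 B=9)
Step 3: empty(B) -> (A=3 B=0)
Step 4: fill(B) -> (A=3 B=9)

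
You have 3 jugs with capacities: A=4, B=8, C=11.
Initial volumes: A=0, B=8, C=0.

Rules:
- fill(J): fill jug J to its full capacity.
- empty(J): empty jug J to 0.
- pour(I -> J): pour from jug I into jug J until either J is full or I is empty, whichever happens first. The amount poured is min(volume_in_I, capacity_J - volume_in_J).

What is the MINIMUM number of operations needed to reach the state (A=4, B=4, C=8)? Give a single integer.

BFS from (A=0, B=8, C=0). One shortest path:
  1. pour(B -> C) -> (A=0 B=0 C=8)
  2. fill(B) -> (A=0 B=8 C=8)
  3. pour(B -> A) -> (A=4 B=4 C=8)
Reached target in 3 moves.

Answer: 3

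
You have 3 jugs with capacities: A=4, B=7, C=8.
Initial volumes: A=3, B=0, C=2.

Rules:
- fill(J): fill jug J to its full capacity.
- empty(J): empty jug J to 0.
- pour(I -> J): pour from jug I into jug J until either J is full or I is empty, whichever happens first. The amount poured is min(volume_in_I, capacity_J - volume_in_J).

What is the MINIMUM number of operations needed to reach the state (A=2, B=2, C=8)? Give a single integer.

BFS from (A=3, B=0, C=2). One shortest path:
  1. fill(B) -> (A=3 B=7 C=2)
  2. pour(B -> A) -> (A=4 B=6 C=2)
  3. pour(A -> C) -> (A=0 B=6 C=6)
  4. pour(B -> A) -> (A=4 B=2 C=6)
  5. pour(A -> C) -> (A=2 B=2 C=8)
Reached target in 5 moves.

Answer: 5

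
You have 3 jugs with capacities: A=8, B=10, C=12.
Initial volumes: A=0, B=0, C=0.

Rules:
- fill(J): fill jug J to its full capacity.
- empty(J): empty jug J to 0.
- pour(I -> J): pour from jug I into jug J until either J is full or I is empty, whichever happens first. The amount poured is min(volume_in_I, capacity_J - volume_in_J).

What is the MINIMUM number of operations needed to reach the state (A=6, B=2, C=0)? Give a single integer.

BFS from (A=0, B=0, C=0). One shortest path:
  1. fill(B) -> (A=0 B=10 C=0)
  2. pour(B -> C) -> (A=0 B=0 C=10)
  3. fill(B) -> (A=0 B=10 C=10)
  4. pour(B -> A) -> (A=8 B=2 C=10)
  5. pour(A -> C) -> (A=6 B=2 C=12)
  6. empty(C) -> (A=6 B=2 C=0)
Reached target in 6 moves.

Answer: 6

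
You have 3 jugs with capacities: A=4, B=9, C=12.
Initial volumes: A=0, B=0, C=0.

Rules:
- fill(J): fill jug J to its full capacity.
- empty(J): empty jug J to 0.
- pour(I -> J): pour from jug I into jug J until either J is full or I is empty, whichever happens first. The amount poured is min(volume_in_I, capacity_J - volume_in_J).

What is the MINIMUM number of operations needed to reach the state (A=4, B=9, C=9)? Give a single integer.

Answer: 4

Derivation:
BFS from (A=0, B=0, C=0). One shortest path:
  1. fill(A) -> (A=4 B=0 C=0)
  2. fill(B) -> (A=4 B=9 C=0)
  3. pour(B -> C) -> (A=4 B=0 C=9)
  4. fill(B) -> (A=4 B=9 C=9)
Reached target in 4 moves.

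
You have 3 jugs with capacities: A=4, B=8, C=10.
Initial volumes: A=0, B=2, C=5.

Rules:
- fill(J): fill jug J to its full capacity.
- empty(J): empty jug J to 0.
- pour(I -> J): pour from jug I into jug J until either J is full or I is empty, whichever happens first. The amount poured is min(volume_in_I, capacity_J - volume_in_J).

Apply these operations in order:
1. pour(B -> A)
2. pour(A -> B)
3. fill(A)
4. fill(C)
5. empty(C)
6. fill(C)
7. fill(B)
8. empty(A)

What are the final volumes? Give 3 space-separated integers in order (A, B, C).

Answer: 0 8 10

Derivation:
Step 1: pour(B -> A) -> (A=2 B=0 C=5)
Step 2: pour(A -> B) -> (A=0 B=2 C=5)
Step 3: fill(A) -> (A=4 B=2 C=5)
Step 4: fill(C) -> (A=4 B=2 C=10)
Step 5: empty(C) -> (A=4 B=2 C=0)
Step 6: fill(C) -> (A=4 B=2 C=10)
Step 7: fill(B) -> (A=4 B=8 C=10)
Step 8: empty(A) -> (A=0 B=8 C=10)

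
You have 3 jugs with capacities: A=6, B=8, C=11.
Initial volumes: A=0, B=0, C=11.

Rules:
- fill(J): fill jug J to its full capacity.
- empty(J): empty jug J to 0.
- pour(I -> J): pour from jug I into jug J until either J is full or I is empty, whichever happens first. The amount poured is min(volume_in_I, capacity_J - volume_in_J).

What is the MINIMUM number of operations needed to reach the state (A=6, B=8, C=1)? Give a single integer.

Answer: 6

Derivation:
BFS from (A=0, B=0, C=11). One shortest path:
  1. fill(A) -> (A=6 B=0 C=11)
  2. pour(A -> B) -> (A=0 B=6 C=11)
  3. fill(A) -> (A=6 B=6 C=11)
  4. pour(C -> B) -> (A=6 B=8 C=9)
  5. empty(B) -> (A=6 B=0 C=9)
  6. pour(C -> B) -> (A=6 B=8 C=1)
Reached target in 6 moves.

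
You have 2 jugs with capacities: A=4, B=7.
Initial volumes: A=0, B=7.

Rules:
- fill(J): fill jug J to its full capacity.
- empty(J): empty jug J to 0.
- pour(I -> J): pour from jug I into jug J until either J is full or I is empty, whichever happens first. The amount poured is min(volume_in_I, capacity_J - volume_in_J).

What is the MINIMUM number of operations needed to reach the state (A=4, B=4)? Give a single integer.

BFS from (A=0, B=7). One shortest path:
  1. fill(A) -> (A=4 B=7)
  2. empty(B) -> (A=4 B=0)
  3. pour(A -> B) -> (A=0 B=4)
  4. fill(A) -> (A=4 B=4)
Reached target in 4 moves.

Answer: 4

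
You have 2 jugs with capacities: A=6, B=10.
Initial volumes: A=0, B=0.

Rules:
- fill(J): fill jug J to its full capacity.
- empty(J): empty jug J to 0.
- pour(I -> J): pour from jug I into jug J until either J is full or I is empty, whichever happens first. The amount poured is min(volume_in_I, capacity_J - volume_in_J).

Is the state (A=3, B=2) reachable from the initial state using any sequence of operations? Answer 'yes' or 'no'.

BFS explored all 16 reachable states.
Reachable set includes: (0,0), (0,2), (0,4), (0,6), (0,8), (0,10), (2,0), (2,10), (4,0), (4,10), (6,0), (6,2) ...
Target (A=3, B=2) not in reachable set → no.

Answer: no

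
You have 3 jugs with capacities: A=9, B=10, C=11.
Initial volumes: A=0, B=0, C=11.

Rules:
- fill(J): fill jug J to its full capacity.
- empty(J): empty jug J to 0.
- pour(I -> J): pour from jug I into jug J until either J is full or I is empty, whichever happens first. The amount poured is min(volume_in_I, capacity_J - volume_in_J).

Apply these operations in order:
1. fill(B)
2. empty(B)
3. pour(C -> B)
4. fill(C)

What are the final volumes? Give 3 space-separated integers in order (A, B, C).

Step 1: fill(B) -> (A=0 B=10 C=11)
Step 2: empty(B) -> (A=0 B=0 C=11)
Step 3: pour(C -> B) -> (A=0 B=10 C=1)
Step 4: fill(C) -> (A=0 B=10 C=11)

Answer: 0 10 11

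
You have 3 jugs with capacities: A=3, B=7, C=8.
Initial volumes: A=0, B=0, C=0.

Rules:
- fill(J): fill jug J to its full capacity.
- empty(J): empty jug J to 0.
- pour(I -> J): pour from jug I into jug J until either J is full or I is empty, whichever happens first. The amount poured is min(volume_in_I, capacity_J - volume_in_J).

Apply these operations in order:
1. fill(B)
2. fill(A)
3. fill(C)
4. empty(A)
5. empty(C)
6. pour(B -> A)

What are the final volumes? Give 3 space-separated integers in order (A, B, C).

Step 1: fill(B) -> (A=0 B=7 C=0)
Step 2: fill(A) -> (A=3 B=7 C=0)
Step 3: fill(C) -> (A=3 B=7 C=8)
Step 4: empty(A) -> (A=0 B=7 C=8)
Step 5: empty(C) -> (A=0 B=7 C=0)
Step 6: pour(B -> A) -> (A=3 B=4 C=0)

Answer: 3 4 0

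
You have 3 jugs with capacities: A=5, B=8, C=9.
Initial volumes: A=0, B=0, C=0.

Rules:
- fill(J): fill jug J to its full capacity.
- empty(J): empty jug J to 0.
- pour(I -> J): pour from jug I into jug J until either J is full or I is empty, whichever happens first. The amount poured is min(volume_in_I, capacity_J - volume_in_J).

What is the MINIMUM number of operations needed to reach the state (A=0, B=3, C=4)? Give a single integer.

BFS from (A=0, B=0, C=0). One shortest path:
  1. fill(B) -> (A=0 B=8 C=0)
  2. fill(C) -> (A=0 B=8 C=9)
  3. pour(B -> A) -> (A=5 B=3 C=9)
  4. empty(A) -> (A=0 B=3 C=9)
  5. pour(C -> A) -> (A=5 B=3 C=4)
  6. empty(A) -> (A=0 B=3 C=4)
Reached target in 6 moves.

Answer: 6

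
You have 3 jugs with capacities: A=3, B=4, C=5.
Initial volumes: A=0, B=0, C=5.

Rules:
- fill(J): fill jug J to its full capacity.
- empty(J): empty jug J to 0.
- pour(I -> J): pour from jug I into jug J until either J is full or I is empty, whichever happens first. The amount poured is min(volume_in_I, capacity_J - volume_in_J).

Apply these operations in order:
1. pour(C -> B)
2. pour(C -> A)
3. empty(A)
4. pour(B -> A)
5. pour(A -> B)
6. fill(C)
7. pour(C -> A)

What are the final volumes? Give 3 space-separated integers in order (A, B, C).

Answer: 3 4 2

Derivation:
Step 1: pour(C -> B) -> (A=0 B=4 C=1)
Step 2: pour(C -> A) -> (A=1 B=4 C=0)
Step 3: empty(A) -> (A=0 B=4 C=0)
Step 4: pour(B -> A) -> (A=3 B=1 C=0)
Step 5: pour(A -> B) -> (A=0 B=4 C=0)
Step 6: fill(C) -> (A=0 B=4 C=5)
Step 7: pour(C -> A) -> (A=3 B=4 C=2)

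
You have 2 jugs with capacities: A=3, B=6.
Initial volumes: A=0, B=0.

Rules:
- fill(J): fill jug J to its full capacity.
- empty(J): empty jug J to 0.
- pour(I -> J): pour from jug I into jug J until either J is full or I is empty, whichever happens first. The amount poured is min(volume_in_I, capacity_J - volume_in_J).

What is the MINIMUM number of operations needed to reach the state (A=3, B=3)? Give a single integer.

BFS from (A=0, B=0). One shortest path:
  1. fill(B) -> (A=0 B=6)
  2. pour(B -> A) -> (A=3 B=3)
Reached target in 2 moves.

Answer: 2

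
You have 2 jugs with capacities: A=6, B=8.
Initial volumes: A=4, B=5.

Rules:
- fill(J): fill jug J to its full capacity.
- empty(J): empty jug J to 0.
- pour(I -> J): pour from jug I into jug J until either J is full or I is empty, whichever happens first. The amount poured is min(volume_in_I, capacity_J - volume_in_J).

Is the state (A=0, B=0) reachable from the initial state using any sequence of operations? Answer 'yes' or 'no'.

BFS from (A=4, B=5):
  1. empty(A) -> (A=0 B=5)
  2. empty(B) -> (A=0 B=0)
Target reached → yes.

Answer: yes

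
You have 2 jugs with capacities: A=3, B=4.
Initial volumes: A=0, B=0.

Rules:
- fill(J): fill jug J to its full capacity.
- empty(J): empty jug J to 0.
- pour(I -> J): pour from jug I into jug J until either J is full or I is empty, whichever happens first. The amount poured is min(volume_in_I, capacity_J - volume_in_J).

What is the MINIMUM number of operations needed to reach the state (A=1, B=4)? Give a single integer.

BFS from (A=0, B=0). One shortest path:
  1. fill(B) -> (A=0 B=4)
  2. pour(B -> A) -> (A=3 B=1)
  3. empty(A) -> (A=0 B=1)
  4. pour(B -> A) -> (A=1 B=0)
  5. fill(B) -> (A=1 B=4)
Reached target in 5 moves.

Answer: 5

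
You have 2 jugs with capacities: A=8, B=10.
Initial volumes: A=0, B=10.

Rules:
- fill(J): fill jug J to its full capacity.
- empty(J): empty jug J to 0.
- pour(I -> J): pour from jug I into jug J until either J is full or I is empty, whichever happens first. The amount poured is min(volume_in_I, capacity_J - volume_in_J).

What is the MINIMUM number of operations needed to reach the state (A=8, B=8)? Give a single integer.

BFS from (A=0, B=10). One shortest path:
  1. fill(A) -> (A=8 B=10)
  2. empty(B) -> (A=8 B=0)
  3. pour(A -> B) -> (A=0 B=8)
  4. fill(A) -> (A=8 B=8)
Reached target in 4 moves.

Answer: 4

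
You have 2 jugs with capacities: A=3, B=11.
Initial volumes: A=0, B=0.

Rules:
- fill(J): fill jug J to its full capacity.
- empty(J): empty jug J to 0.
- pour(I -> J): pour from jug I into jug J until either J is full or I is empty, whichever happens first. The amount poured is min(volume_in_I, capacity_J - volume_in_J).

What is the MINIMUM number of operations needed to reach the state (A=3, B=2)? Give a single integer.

BFS from (A=0, B=0). One shortest path:
  1. fill(B) -> (A=0 B=11)
  2. pour(B -> A) -> (A=3 B=8)
  3. empty(A) -> (A=0 B=8)
  4. pour(B -> A) -> (A=3 B=5)
  5. empty(A) -> (A=0 B=5)
  6. pour(B -> A) -> (A=3 B=2)
Reached target in 6 moves.

Answer: 6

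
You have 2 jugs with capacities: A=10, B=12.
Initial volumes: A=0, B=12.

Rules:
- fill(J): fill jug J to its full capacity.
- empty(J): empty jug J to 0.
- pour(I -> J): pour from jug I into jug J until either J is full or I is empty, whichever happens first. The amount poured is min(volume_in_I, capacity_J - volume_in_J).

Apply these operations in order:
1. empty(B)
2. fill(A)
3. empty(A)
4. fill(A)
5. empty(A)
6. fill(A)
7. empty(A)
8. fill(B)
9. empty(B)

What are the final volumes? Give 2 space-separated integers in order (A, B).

Answer: 0 0

Derivation:
Step 1: empty(B) -> (A=0 B=0)
Step 2: fill(A) -> (A=10 B=0)
Step 3: empty(A) -> (A=0 B=0)
Step 4: fill(A) -> (A=10 B=0)
Step 5: empty(A) -> (A=0 B=0)
Step 6: fill(A) -> (A=10 B=0)
Step 7: empty(A) -> (A=0 B=0)
Step 8: fill(B) -> (A=0 B=12)
Step 9: empty(B) -> (A=0 B=0)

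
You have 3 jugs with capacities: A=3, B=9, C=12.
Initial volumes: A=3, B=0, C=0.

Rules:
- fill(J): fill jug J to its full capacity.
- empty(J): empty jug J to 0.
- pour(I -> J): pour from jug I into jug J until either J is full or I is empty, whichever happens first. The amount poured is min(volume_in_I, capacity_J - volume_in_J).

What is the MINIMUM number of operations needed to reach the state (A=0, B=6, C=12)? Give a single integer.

BFS from (A=3, B=0, C=0). One shortest path:
  1. fill(C) -> (A=3 B=0 C=12)
  2. pour(A -> B) -> (A=0 B=3 C=12)
  3. fill(A) -> (A=3 B=3 C=12)
  4. pour(A -> B) -> (A=0 B=6 C=12)
Reached target in 4 moves.

Answer: 4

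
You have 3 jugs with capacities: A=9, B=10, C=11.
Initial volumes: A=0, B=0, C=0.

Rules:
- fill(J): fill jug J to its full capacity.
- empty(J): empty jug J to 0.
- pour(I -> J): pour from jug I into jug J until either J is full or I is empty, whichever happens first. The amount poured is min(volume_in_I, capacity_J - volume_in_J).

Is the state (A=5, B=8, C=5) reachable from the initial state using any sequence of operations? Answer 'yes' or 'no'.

BFS explored all 600 reachable states.
Reachable set includes: (0,0,0), (0,0,1), (0,0,2), (0,0,3), (0,0,4), (0,0,5), (0,0,6), (0,0,7), (0,0,8), (0,0,9), (0,0,10), (0,0,11) ...
Target (A=5, B=8, C=5) not in reachable set → no.

Answer: no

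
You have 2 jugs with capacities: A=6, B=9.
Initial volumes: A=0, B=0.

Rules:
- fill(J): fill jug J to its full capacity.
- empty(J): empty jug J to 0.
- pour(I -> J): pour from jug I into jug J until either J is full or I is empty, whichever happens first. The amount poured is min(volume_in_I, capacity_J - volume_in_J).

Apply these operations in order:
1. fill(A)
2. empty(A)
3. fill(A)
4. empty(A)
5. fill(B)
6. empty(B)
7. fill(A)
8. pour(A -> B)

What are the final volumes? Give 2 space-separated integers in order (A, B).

Step 1: fill(A) -> (A=6 B=0)
Step 2: empty(A) -> (A=0 B=0)
Step 3: fill(A) -> (A=6 B=0)
Step 4: empty(A) -> (A=0 B=0)
Step 5: fill(B) -> (A=0 B=9)
Step 6: empty(B) -> (A=0 B=0)
Step 7: fill(A) -> (A=6 B=0)
Step 8: pour(A -> B) -> (A=0 B=6)

Answer: 0 6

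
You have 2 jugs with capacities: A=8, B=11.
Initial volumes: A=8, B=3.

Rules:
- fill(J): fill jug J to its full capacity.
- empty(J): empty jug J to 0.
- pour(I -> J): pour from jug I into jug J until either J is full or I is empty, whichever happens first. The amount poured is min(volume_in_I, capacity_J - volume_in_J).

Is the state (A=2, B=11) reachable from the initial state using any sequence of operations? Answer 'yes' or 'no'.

Answer: yes

Derivation:
BFS from (A=8, B=3):
  1. empty(B) -> (A=8 B=0)
  2. pour(A -> B) -> (A=0 B=8)
  3. fill(A) -> (A=8 B=8)
  4. pour(A -> B) -> (A=5 B=11)
  5. empty(B) -> (A=5 B=0)
  6. pour(A -> B) -> (A=0 B=5)
  7. fill(A) -> (A=8 B=5)
  8. pour(A -> B) -> (A=2 B=11)
Target reached → yes.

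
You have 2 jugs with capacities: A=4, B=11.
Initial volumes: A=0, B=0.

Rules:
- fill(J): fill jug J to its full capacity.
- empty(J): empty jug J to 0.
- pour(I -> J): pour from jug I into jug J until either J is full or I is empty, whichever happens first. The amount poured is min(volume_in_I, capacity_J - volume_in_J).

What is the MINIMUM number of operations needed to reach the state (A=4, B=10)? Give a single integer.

Answer: 8

Derivation:
BFS from (A=0, B=0). One shortest path:
  1. fill(B) -> (A=0 B=11)
  2. pour(B -> A) -> (A=4 B=7)
  3. empty(A) -> (A=0 B=7)
  4. pour(B -> A) -> (A=4 B=3)
  5. empty(A) -> (A=0 B=3)
  6. pour(B -> A) -> (A=3 B=0)
  7. fill(B) -> (A=3 B=11)
  8. pour(B -> A) -> (A=4 B=10)
Reached target in 8 moves.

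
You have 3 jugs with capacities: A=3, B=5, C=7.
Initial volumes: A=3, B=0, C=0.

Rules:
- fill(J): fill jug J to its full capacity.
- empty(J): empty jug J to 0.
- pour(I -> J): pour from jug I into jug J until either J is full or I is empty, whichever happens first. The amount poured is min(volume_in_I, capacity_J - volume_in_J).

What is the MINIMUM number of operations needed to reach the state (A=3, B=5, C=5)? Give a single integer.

Answer: 3

Derivation:
BFS from (A=3, B=0, C=0). One shortest path:
  1. fill(B) -> (A=3 B=5 C=0)
  2. pour(B -> C) -> (A=3 B=0 C=5)
  3. fill(B) -> (A=3 B=5 C=5)
Reached target in 3 moves.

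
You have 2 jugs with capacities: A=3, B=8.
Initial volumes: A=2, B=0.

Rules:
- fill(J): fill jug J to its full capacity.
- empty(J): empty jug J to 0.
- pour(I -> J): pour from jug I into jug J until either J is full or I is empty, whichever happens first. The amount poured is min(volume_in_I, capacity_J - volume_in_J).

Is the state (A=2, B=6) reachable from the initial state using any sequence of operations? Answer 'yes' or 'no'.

Answer: no

Derivation:
BFS explored all 22 reachable states.
Reachable set includes: (0,0), (0,1), (0,2), (0,3), (0,4), (0,5), (0,6), (0,7), (0,8), (1,0), (1,8), (2,0) ...
Target (A=2, B=6) not in reachable set → no.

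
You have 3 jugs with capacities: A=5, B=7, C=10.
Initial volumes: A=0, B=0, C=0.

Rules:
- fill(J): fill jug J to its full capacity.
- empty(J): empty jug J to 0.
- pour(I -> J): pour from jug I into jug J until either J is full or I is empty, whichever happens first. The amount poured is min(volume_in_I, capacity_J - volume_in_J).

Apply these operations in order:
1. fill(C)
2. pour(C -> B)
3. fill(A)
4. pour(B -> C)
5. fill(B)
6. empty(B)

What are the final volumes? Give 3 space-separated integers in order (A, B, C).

Step 1: fill(C) -> (A=0 B=0 C=10)
Step 2: pour(C -> B) -> (A=0 B=7 C=3)
Step 3: fill(A) -> (A=5 B=7 C=3)
Step 4: pour(B -> C) -> (A=5 B=0 C=10)
Step 5: fill(B) -> (A=5 B=7 C=10)
Step 6: empty(B) -> (A=5 B=0 C=10)

Answer: 5 0 10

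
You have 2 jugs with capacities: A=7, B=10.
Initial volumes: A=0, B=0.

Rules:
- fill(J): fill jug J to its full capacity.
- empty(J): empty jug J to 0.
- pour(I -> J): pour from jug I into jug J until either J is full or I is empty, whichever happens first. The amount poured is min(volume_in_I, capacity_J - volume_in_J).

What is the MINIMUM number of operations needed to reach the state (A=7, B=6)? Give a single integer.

Answer: 6

Derivation:
BFS from (A=0, B=0). One shortest path:
  1. fill(B) -> (A=0 B=10)
  2. pour(B -> A) -> (A=7 B=3)
  3. empty(A) -> (A=0 B=3)
  4. pour(B -> A) -> (A=3 B=0)
  5. fill(B) -> (A=3 B=10)
  6. pour(B -> A) -> (A=7 B=6)
Reached target in 6 moves.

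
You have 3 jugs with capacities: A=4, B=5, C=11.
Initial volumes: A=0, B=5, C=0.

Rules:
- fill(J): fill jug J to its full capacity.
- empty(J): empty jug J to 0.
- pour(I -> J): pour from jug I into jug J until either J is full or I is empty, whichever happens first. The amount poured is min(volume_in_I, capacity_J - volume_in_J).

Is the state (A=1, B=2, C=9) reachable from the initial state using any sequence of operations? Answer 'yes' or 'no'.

Answer: no

Derivation:
BFS explored all 240 reachable states.
Reachable set includes: (0,0,0), (0,0,1), (0,0,2), (0,0,3), (0,0,4), (0,0,5), (0,0,6), (0,0,7), (0,0,8), (0,0,9), (0,0,10), (0,0,11) ...
Target (A=1, B=2, C=9) not in reachable set → no.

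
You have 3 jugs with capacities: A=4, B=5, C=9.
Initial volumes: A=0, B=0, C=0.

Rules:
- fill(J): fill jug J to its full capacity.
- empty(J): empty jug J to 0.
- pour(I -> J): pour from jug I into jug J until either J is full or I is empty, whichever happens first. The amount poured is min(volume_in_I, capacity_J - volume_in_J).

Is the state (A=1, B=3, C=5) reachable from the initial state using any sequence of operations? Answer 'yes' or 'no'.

BFS explored all 204 reachable states.
Reachable set includes: (0,0,0), (0,0,1), (0,0,2), (0,0,3), (0,0,4), (0,0,5), (0,0,6), (0,0,7), (0,0,8), (0,0,9), (0,1,0), (0,1,1) ...
Target (A=1, B=3, C=5) not in reachable set → no.

Answer: no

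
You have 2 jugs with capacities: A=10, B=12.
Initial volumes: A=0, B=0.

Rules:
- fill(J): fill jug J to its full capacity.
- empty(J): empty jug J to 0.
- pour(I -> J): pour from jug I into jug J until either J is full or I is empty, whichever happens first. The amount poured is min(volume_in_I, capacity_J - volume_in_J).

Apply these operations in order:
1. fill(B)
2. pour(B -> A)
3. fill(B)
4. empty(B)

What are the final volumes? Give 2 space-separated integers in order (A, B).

Step 1: fill(B) -> (A=0 B=12)
Step 2: pour(B -> A) -> (A=10 B=2)
Step 3: fill(B) -> (A=10 B=12)
Step 4: empty(B) -> (A=10 B=0)

Answer: 10 0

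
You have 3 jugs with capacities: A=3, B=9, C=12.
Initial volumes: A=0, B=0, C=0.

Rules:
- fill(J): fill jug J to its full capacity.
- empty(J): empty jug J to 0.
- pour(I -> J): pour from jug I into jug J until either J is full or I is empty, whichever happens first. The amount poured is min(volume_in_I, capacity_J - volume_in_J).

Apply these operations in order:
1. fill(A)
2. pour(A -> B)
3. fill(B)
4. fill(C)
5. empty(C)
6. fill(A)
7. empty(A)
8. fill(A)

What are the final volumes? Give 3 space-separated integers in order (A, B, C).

Answer: 3 9 0

Derivation:
Step 1: fill(A) -> (A=3 B=0 C=0)
Step 2: pour(A -> B) -> (A=0 B=3 C=0)
Step 3: fill(B) -> (A=0 B=9 C=0)
Step 4: fill(C) -> (A=0 B=9 C=12)
Step 5: empty(C) -> (A=0 B=9 C=0)
Step 6: fill(A) -> (A=3 B=9 C=0)
Step 7: empty(A) -> (A=0 B=9 C=0)
Step 8: fill(A) -> (A=3 B=9 C=0)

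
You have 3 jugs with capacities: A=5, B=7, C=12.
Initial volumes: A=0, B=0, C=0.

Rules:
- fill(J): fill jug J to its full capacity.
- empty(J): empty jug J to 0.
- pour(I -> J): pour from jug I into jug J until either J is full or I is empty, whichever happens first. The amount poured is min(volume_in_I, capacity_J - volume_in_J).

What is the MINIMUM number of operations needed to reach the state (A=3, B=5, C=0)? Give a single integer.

BFS from (A=0, B=0, C=0). One shortest path:
  1. fill(A) -> (A=5 B=0 C=0)
  2. pour(A -> B) -> (A=0 B=5 C=0)
  3. fill(A) -> (A=5 B=5 C=0)
  4. pour(A -> C) -> (A=0 B=5 C=5)
  5. fill(A) -> (A=5 B=5 C=5)
  6. pour(A -> B) -> (A=3 B=7 C=5)
  7. empty(B) -> (A=3 B=0 C=5)
  8. pour(C -> B) -> (A=3 B=5 C=0)
Reached target in 8 moves.

Answer: 8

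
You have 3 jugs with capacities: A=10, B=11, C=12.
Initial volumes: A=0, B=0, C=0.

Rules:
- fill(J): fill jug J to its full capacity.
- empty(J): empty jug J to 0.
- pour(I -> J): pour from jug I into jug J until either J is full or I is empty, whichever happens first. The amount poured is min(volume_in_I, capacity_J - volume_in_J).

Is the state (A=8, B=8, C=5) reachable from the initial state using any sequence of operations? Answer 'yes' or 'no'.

BFS explored all 726 reachable states.
Reachable set includes: (0,0,0), (0,0,1), (0,0,2), (0,0,3), (0,0,4), (0,0,5), (0,0,6), (0,0,7), (0,0,8), (0,0,9), (0,0,10), (0,0,11) ...
Target (A=8, B=8, C=5) not in reachable set → no.

Answer: no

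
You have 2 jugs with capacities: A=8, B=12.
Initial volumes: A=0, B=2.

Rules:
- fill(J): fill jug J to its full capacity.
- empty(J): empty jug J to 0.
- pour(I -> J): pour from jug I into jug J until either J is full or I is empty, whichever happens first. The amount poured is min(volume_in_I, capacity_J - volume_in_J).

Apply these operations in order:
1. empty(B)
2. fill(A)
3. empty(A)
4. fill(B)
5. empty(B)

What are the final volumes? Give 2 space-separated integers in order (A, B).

Answer: 0 0

Derivation:
Step 1: empty(B) -> (A=0 B=0)
Step 2: fill(A) -> (A=8 B=0)
Step 3: empty(A) -> (A=0 B=0)
Step 4: fill(B) -> (A=0 B=12)
Step 5: empty(B) -> (A=0 B=0)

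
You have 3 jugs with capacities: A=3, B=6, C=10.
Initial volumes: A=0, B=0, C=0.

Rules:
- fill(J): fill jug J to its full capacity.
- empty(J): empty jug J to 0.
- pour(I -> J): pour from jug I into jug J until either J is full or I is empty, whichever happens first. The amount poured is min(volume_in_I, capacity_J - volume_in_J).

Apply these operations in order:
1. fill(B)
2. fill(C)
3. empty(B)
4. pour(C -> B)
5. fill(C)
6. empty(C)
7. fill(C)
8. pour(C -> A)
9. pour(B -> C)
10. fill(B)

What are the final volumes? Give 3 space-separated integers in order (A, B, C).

Answer: 3 6 10

Derivation:
Step 1: fill(B) -> (A=0 B=6 C=0)
Step 2: fill(C) -> (A=0 B=6 C=10)
Step 3: empty(B) -> (A=0 B=0 C=10)
Step 4: pour(C -> B) -> (A=0 B=6 C=4)
Step 5: fill(C) -> (A=0 B=6 C=10)
Step 6: empty(C) -> (A=0 B=6 C=0)
Step 7: fill(C) -> (A=0 B=6 C=10)
Step 8: pour(C -> A) -> (A=3 B=6 C=7)
Step 9: pour(B -> C) -> (A=3 B=3 C=10)
Step 10: fill(B) -> (A=3 B=6 C=10)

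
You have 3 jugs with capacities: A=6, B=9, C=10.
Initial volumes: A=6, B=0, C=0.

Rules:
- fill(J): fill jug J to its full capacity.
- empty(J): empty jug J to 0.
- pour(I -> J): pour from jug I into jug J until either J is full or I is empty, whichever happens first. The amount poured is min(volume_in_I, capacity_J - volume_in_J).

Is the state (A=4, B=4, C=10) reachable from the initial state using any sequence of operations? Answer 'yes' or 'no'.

Answer: yes

Derivation:
BFS from (A=6, B=0, C=0):
  1. fill(B) -> (A=6 B=9 C=0)
  2. pour(A -> C) -> (A=0 B=9 C=6)
  3. pour(B -> C) -> (A=0 B=5 C=10)
  4. pour(C -> A) -> (A=6 B=5 C=4)
  5. empty(A) -> (A=0 B=5 C=4)
  6. pour(C -> A) -> (A=4 B=5 C=0)
  7. pour(B -> C) -> (A=4 B=0 C=5)
  8. fill(B) -> (A=4 B=9 C=5)
  9. pour(B -> C) -> (A=4 B=4 C=10)
Target reached → yes.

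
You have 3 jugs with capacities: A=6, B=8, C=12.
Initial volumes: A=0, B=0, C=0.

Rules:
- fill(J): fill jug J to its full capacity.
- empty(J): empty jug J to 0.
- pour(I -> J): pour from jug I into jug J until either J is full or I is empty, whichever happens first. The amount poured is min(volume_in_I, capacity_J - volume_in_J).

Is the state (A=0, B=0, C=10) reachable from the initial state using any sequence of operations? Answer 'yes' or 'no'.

Answer: yes

Derivation:
BFS from (A=0, B=0, C=0):
  1. fill(A) -> (A=6 B=0 C=0)
  2. fill(C) -> (A=6 B=0 C=12)
  3. pour(A -> B) -> (A=0 B=6 C=12)
  4. pour(C -> B) -> (A=0 B=8 C=10)
  5. empty(B) -> (A=0 B=0 C=10)
Target reached → yes.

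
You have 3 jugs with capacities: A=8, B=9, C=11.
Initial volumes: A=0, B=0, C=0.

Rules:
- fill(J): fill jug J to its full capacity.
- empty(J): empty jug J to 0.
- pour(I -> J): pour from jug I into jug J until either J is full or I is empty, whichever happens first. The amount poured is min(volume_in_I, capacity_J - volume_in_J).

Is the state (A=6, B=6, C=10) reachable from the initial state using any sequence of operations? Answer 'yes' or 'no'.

Answer: no

Derivation:
BFS explored all 520 reachable states.
Reachable set includes: (0,0,0), (0,0,1), (0,0,2), (0,0,3), (0,0,4), (0,0,5), (0,0,6), (0,0,7), (0,0,8), (0,0,9), (0,0,10), (0,0,11) ...
Target (A=6, B=6, C=10) not in reachable set → no.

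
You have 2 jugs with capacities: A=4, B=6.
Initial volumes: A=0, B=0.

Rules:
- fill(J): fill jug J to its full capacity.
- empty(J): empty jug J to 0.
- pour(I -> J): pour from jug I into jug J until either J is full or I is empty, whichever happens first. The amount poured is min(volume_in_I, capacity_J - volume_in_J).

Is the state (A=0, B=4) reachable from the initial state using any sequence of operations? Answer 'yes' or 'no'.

Answer: yes

Derivation:
BFS from (A=0, B=0):
  1. fill(A) -> (A=4 B=0)
  2. pour(A -> B) -> (A=0 B=4)
Target reached → yes.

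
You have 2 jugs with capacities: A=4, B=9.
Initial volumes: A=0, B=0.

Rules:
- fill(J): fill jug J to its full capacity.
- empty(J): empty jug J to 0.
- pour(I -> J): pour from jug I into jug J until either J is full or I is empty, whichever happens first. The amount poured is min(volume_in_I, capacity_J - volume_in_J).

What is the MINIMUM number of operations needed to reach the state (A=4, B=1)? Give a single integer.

BFS from (A=0, B=0). One shortest path:
  1. fill(B) -> (A=0 B=9)
  2. pour(B -> A) -> (A=4 B=5)
  3. empty(A) -> (A=0 B=5)
  4. pour(B -> A) -> (A=4 B=1)
Reached target in 4 moves.

Answer: 4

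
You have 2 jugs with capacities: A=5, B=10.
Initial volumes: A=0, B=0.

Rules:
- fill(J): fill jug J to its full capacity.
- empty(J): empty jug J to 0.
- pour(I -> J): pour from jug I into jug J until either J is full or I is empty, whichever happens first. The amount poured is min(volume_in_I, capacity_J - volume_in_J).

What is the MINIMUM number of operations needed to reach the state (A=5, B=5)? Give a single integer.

Answer: 2

Derivation:
BFS from (A=0, B=0). One shortest path:
  1. fill(B) -> (A=0 B=10)
  2. pour(B -> A) -> (A=5 B=5)
Reached target in 2 moves.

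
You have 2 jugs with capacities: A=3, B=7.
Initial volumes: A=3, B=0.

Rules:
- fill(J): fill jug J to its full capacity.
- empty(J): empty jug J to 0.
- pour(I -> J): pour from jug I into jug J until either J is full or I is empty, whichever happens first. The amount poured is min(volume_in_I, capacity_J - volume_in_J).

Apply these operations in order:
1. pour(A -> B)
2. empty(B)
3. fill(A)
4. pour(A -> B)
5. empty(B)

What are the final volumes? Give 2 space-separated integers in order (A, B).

Answer: 0 0

Derivation:
Step 1: pour(A -> B) -> (A=0 B=3)
Step 2: empty(B) -> (A=0 B=0)
Step 3: fill(A) -> (A=3 B=0)
Step 4: pour(A -> B) -> (A=0 B=3)
Step 5: empty(B) -> (A=0 B=0)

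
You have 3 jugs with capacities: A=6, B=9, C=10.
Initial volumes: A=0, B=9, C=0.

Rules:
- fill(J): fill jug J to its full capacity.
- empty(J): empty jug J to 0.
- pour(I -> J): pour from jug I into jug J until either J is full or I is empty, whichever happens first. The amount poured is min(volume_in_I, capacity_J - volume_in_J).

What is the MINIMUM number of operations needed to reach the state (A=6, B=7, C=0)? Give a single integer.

BFS from (A=0, B=9, C=0). One shortest path:
  1. fill(C) -> (A=0 B=9 C=10)
  2. pour(B -> A) -> (A=6 B=3 C=10)
  3. empty(A) -> (A=0 B=3 C=10)
  4. pour(C -> A) -> (A=6 B=3 C=4)
  5. pour(C -> B) -> (A=6 B=7 C=0)
Reached target in 5 moves.

Answer: 5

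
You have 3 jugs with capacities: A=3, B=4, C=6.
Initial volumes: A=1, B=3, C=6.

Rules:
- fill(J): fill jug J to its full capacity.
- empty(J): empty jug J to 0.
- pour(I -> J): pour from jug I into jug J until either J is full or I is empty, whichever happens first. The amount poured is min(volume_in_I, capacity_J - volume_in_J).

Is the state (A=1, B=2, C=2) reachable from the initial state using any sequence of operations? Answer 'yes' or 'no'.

Answer: no

Derivation:
BFS explored all 110 reachable states.
Reachable set includes: (0,0,0), (0,0,1), (0,0,2), (0,0,3), (0,0,4), (0,0,5), (0,0,6), (0,1,0), (0,1,1), (0,1,2), (0,1,3), (0,1,4) ...
Target (A=1, B=2, C=2) not in reachable set → no.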